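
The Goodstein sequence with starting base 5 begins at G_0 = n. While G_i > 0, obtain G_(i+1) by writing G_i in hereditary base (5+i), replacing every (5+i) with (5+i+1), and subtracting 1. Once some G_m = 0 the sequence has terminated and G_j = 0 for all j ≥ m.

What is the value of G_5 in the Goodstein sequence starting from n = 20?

i=0: 20 = 4·5 (b=5); 5→6: 4·6 = 24; 24−1 = 23
i=1: 23 = 3·6 + 5 (b=6); 6→7: 3·7 + 5 = 26; 26−1 = 25
i=2: 25 = 3·7 + 4 (b=7); 7→8: 3·8 + 4 = 28; 28−1 = 27
i=3: 27 = 3·8 + 3 (b=8); 8→9: 3·9 + 3 = 30; 30−1 = 29
i=4: 29 = 3·9 + 2 (b=9); 9→10: 3·10 + 2 = 32; 32−1 = 31

31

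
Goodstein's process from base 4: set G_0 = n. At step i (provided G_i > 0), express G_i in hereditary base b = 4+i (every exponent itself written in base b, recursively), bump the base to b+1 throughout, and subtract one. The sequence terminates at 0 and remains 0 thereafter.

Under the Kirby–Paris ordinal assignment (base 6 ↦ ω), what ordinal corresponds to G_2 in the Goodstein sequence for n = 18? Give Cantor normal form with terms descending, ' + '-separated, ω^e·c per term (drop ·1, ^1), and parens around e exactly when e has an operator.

18 —HB4→ 4^2 + 2 —bump→ 5^2 + 2 = 27 —(−1)→ 26
26 —HB5→ 5^2 + 1 —bump→ 6^2 + 1 = 37 —(−1)→ 36
36 —HB6→ 6^2 —bump→ 7^2 = 49 —(−1)→ 48

ω^2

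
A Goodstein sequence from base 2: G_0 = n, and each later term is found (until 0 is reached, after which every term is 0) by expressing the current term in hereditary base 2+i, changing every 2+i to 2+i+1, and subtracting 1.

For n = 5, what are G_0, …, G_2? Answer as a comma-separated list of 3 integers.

5, 27, 255

step 0: 5 = 2^2 + 1; sub 3 for 2: 3^3 + 1; = 28; G_1 = 28−1 = 27
step 1: 27 = 3^3; sub 4 for 3: 4^4; = 256; G_2 = 256−1 = 255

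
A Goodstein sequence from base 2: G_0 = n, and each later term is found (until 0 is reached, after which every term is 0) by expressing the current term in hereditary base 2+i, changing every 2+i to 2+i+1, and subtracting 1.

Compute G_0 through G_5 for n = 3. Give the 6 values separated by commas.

i=0: 3 = 2 + 1 (b=2); 2→3: 3 + 1 = 4; 4−1 = 3
i=1: 3 = 3 (b=3); 3→4: 4 = 4; 4−1 = 3
i=2: 3 = 3 (b=4); 4→5: 3 = 3; 3−1 = 2
i=3: 2 = 2 (b=5); 5→6: 2 = 2; 2−1 = 1
i=4: 1 = 1 (b=6); 6→7: 1 = 1; 1−1 = 0

3, 3, 3, 2, 1, 0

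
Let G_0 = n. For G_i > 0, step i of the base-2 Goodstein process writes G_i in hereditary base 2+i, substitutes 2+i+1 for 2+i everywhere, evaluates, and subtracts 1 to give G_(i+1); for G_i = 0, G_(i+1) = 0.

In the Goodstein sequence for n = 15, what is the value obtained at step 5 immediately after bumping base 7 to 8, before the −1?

G_0=15  [base 2] 2^(2 + 1) + 2^2 + 2 + 1  →[2↦3]→  3^(3 + 1) + 3^3 + 3 + 1 = 112  −1 ⇒ G_1=111
G_1=111  [base 3] 3^(3 + 1) + 3^3 + 3  →[3↦4]→  4^(4 + 1) + 4^4 + 4 = 1284  −1 ⇒ G_2=1283
G_2=1283  [base 4] 4^(4 + 1) + 4^4 + 3  →[4↦5]→  5^(5 + 1) + 5^5 + 3 = 18753  −1 ⇒ G_3=18752
G_3=18752  [base 5] 5^(5 + 1) + 5^5 + 2  →[5↦6]→  6^(6 + 1) + 6^6 + 2 = 326594  −1 ⇒ G_4=326593
G_4=326593  [base 6] 6^(6 + 1) + 6^6 + 1  →[6↦7]→  7^(7 + 1) + 7^7 + 1 = 6588345  −1 ⇒ G_5=6588344

150994944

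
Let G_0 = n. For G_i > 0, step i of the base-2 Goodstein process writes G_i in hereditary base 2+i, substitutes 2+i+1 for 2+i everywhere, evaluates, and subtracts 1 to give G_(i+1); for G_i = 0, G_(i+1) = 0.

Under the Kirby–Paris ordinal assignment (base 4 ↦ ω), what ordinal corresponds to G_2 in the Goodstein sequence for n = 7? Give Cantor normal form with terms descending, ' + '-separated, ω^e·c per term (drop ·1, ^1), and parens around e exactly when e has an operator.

ω^ω + 3

G_0=7  [base 2] 2^2 + 2 + 1  →[2↦3]→  3^3 + 3 + 1 = 31  −1 ⇒ G_1=30
G_1=30  [base 3] 3^3 + 3  →[3↦4]→  4^4 + 4 = 260  −1 ⇒ G_2=259
G_2=259  [base 4] 4^4 + 3  →[4↦5]→  5^5 + 3 = 3128  −1 ⇒ G_3=3127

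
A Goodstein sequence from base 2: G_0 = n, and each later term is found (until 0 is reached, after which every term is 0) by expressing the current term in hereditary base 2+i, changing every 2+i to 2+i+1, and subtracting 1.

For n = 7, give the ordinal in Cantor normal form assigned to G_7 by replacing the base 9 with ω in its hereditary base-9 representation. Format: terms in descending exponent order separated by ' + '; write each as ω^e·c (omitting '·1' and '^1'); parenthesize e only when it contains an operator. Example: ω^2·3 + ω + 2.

base 2: 7 = 2^2 + 2 + 1; at 3: 3^3 + 3 + 1 = 31; next = 30
base 3: 30 = 3^3 + 3; at 4: 4^4 + 4 = 260; next = 259
base 4: 259 = 4^4 + 3; at 5: 5^5 + 3 = 3128; next = 3127
base 5: 3127 = 5^5 + 2; at 6: 6^6 + 2 = 46658; next = 46657
base 6: 46657 = 6^6 + 1; at 7: 7^7 + 1 = 823544; next = 823543
base 7: 823543 = 7^7; at 8: 8^8 = 16777216; next = 16777215
base 8: 16777215 = 7·8^7 + 7·8^6 + 7·8^5 + 7·8^4 + 7·8^3 + 7·8^2 + 7·8 + 7; at 9: 7·9^7 + 7·9^6 + 7·9^5 + 7·9^4 + 7·9^3 + 7·9^2 + 7·9 + 7 = 37665880; next = 37665879

ω^7·7 + ω^6·7 + ω^5·7 + ω^4·7 + ω^3·7 + ω^2·7 + ω·7 + 6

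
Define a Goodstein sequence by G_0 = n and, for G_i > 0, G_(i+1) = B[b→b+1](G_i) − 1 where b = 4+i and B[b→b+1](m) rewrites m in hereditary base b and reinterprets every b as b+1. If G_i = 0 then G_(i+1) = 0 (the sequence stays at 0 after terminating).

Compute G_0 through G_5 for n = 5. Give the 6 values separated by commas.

5, 5, 5, 4, 3, 2

[0] 5 ≡ 4 + 1 (base 4). Lift 5: 6. −1: 5.
[1] 5 ≡ 5 (base 5). Lift 6: 6. −1: 5.
[2] 5 ≡ 5 (base 6). Lift 7: 5. −1: 4.
[3] 4 ≡ 4 (base 7). Lift 8: 4. −1: 3.
[4] 3 ≡ 3 (base 8). Lift 9: 3. −1: 2.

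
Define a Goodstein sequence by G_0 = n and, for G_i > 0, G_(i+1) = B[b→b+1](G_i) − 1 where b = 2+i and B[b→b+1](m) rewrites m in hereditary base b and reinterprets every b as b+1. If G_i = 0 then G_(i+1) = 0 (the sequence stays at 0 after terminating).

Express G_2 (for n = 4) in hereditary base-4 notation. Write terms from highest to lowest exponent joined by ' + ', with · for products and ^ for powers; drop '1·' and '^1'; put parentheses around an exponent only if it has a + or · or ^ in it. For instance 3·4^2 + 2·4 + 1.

2·4^2 + 2·4 + 1

G_0 = 4. HB_2(4) = 2^2. Bump = 27. G_1 = 26.
G_1 = 26. HB_3(26) = 2·3^2 + 2·3 + 2. Bump = 42. G_2 = 41.
G_2 = 41. HB_4(41) = 2·4^2 + 2·4 + 1. Bump = 61. G_3 = 60.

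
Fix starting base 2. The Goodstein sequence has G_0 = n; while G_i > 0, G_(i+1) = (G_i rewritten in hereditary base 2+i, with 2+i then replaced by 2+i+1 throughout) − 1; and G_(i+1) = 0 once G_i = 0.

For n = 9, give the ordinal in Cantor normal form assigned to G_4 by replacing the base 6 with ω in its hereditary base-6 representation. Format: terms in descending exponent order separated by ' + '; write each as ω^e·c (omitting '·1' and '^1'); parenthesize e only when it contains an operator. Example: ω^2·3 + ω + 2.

G_0=9  [base 2] 2^(2 + 1) + 1  →[2↦3]→  3^(3 + 1) + 1 = 82  −1 ⇒ G_1=81
G_1=81  [base 3] 3^(3 + 1)  →[3↦4]→  4^(4 + 1) = 1024  −1 ⇒ G_2=1023
G_2=1023  [base 4] 3·4^4 + 3·4^3 + 3·4^2 + 3·4 + 3  →[4↦5]→  3·5^5 + 3·5^3 + 3·5^2 + 3·5 + 3 = 9843  −1 ⇒ G_3=9842
G_3=9842  [base 5] 3·5^5 + 3·5^3 + 3·5^2 + 3·5 + 2  →[5↦6]→  3·6^6 + 3·6^3 + 3·6^2 + 3·6 + 2 = 140744  −1 ⇒ G_4=140743

ω^ω·3 + ω^3·3 + ω^2·3 + ω·3 + 1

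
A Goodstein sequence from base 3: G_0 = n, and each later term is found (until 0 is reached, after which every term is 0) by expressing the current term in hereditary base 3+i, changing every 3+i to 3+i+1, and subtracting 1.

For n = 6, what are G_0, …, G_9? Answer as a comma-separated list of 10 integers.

6, 7, 7, 7, 7, 7, 6, 5, 4, 3

base 3: 6 = 2·3; at 4: 2·4 = 8; next = 7
base 4: 7 = 4 + 3; at 5: 5 + 3 = 8; next = 7
base 5: 7 = 5 + 2; at 6: 6 + 2 = 8; next = 7
base 6: 7 = 6 + 1; at 7: 7 + 1 = 8; next = 7
base 7: 7 = 7; at 8: 8 = 8; next = 7
base 8: 7 = 7; at 9: 7 = 7; next = 6
base 9: 6 = 6; at 10: 6 = 6; next = 5
base 10: 5 = 5; at 11: 5 = 5; next = 4
base 11: 4 = 4; at 12: 4 = 4; next = 3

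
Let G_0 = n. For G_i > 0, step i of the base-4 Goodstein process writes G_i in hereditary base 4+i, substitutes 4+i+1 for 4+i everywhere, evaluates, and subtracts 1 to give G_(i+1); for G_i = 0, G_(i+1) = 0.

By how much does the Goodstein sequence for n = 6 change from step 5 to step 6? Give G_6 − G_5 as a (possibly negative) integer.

G_0 = 6. HB_4(6) = 4 + 2. Bump = 7. G_1 = 6.
G_1 = 6. HB_5(6) = 5 + 1. Bump = 7. G_2 = 6.
G_2 = 6. HB_6(6) = 6. Bump = 7. G_3 = 6.
G_3 = 6. HB_7(6) = 6. Bump = 6. G_4 = 5.
G_4 = 5. HB_8(5) = 5. Bump = 5. G_5 = 4.
G_5 = 4. HB_9(4) = 4. Bump = 4. G_6 = 3.

-1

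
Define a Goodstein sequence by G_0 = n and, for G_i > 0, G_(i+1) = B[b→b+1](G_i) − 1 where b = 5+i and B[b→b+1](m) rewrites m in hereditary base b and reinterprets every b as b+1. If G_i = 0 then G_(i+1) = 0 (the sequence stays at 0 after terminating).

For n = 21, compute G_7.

i=0: 21 = 4·5 + 1 (b=5); 5→6: 4·6 + 1 = 25; 25−1 = 24
i=1: 24 = 4·6 (b=6); 6→7: 4·7 = 28; 28−1 = 27
i=2: 27 = 3·7 + 6 (b=7); 7→8: 3·8 + 6 = 30; 30−1 = 29
i=3: 29 = 3·8 + 5 (b=8); 8→9: 3·9 + 5 = 32; 32−1 = 31
i=4: 31 = 3·9 + 4 (b=9); 9→10: 3·10 + 4 = 34; 34−1 = 33
i=5: 33 = 3·10 + 3 (b=10); 10→11: 3·11 + 3 = 36; 36−1 = 35
i=6: 35 = 3·11 + 2 (b=11); 11→12: 3·12 + 2 = 38; 38−1 = 37

37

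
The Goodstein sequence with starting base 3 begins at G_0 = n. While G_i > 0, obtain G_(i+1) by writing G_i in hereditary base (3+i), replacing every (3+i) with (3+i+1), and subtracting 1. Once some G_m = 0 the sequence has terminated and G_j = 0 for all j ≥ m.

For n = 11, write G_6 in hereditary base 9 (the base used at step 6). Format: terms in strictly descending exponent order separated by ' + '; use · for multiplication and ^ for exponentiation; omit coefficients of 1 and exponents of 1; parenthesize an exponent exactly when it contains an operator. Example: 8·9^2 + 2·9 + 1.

5·9 + 2

G_0 = 11. HB_3(11) = 3^2 + 2. Bump = 18. G_1 = 17.
G_1 = 17. HB_4(17) = 4^2 + 1. Bump = 26. G_2 = 25.
G_2 = 25. HB_5(25) = 5^2. Bump = 36. G_3 = 35.
G_3 = 35. HB_6(35) = 5·6 + 5. Bump = 40. G_4 = 39.
G_4 = 39. HB_7(39) = 5·7 + 4. Bump = 44. G_5 = 43.
G_5 = 43. HB_8(43) = 5·8 + 3. Bump = 48. G_6 = 47.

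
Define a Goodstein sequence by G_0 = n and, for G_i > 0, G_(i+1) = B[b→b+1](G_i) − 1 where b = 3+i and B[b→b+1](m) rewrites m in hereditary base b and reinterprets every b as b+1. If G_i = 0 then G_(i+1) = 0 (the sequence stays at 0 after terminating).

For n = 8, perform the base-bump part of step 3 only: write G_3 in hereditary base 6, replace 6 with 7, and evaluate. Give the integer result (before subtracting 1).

12

i=0: 8 = 2·3 + 2 (b=3); 3→4: 2·4 + 2 = 10; 10−1 = 9
i=1: 9 = 2·4 + 1 (b=4); 4→5: 2·5 + 1 = 11; 11−1 = 10
i=2: 10 = 2·5 (b=5); 5→6: 2·6 = 12; 12−1 = 11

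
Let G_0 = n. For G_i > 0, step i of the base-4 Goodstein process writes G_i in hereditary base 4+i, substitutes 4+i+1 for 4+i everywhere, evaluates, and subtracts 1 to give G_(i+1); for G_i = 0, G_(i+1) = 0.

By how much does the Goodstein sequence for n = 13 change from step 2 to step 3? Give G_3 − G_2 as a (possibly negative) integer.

1

G_0 = 13. HB_4(13) = 3·4 + 1. Bump = 16. G_1 = 15.
G_1 = 15. HB_5(15) = 3·5. Bump = 18. G_2 = 17.
G_2 = 17. HB_6(17) = 2·6 + 5. Bump = 19. G_3 = 18.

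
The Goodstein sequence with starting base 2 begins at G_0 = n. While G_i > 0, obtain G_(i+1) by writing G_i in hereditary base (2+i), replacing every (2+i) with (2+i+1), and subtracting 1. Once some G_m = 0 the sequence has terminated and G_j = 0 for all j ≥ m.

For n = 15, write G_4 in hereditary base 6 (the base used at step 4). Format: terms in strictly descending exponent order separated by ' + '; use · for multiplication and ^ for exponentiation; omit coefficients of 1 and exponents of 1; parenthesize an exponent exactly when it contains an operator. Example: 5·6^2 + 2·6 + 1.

6^(6 + 1) + 6^6 + 1

step 0: 15 = 2^(2 + 1) + 2^2 + 2 + 1; sub 3 for 2: 3^(3 + 1) + 3^3 + 3 + 1; = 112; G_1 = 112−1 = 111
step 1: 111 = 3^(3 + 1) + 3^3 + 3; sub 4 for 3: 4^(4 + 1) + 4^4 + 4; = 1284; G_2 = 1284−1 = 1283
step 2: 1283 = 4^(4 + 1) + 4^4 + 3; sub 5 for 4: 5^(5 + 1) + 5^5 + 3; = 18753; G_3 = 18753−1 = 18752
step 3: 18752 = 5^(5 + 1) + 5^5 + 2; sub 6 for 5: 6^(6 + 1) + 6^6 + 2; = 326594; G_4 = 326594−1 = 326593
step 4: 326593 = 6^(6 + 1) + 6^6 + 1; sub 7 for 6: 7^(7 + 1) + 7^7 + 1; = 6588345; G_5 = 6588345−1 = 6588344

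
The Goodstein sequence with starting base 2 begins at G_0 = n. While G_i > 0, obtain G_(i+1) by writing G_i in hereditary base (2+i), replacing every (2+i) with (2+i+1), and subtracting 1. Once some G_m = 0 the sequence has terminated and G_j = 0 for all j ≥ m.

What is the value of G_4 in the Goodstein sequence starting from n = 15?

G_0 = 15. HB_2(15) = 2^(2 + 1) + 2^2 + 2 + 1. Bump = 112. G_1 = 111.
G_1 = 111. HB_3(111) = 3^(3 + 1) + 3^3 + 3. Bump = 1284. G_2 = 1283.
G_2 = 1283. HB_4(1283) = 4^(4 + 1) + 4^4 + 3. Bump = 18753. G_3 = 18752.
G_3 = 18752. HB_5(18752) = 5^(5 + 1) + 5^5 + 2. Bump = 326594. G_4 = 326593.
G_4 = 326593. HB_6(326593) = 6^(6 + 1) + 6^6 + 1. Bump = 6588345. G_5 = 6588344.

326593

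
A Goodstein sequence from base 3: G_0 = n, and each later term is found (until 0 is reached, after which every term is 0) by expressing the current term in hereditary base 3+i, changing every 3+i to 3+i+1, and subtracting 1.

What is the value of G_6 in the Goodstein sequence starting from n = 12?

69

12 —HB3→ 3^2 + 3 —bump→ 4^2 + 4 = 20 —(−1)→ 19
19 —HB4→ 4^2 + 3 —bump→ 5^2 + 3 = 28 —(−1)→ 27
27 —HB5→ 5^2 + 2 —bump→ 6^2 + 2 = 38 —(−1)→ 37
37 —HB6→ 6^2 + 1 —bump→ 7^2 + 1 = 50 —(−1)→ 49
49 —HB7→ 7^2 —bump→ 8^2 = 64 —(−1)→ 63
63 —HB8→ 7·8 + 7 —bump→ 7·9 + 7 = 70 —(−1)→ 69
69 —HB9→ 7·9 + 6 —bump→ 7·10 + 6 = 76 —(−1)→ 75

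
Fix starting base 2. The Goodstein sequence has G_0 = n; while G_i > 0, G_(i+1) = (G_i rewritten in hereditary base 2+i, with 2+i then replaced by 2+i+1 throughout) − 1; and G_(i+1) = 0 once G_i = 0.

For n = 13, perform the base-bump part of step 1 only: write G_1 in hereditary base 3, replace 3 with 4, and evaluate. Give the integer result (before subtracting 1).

1280

(0) 13|_2 = 2^(2 + 1) + 2^2 + 1 ↦ 3^(3 + 1) + 3^3 + 1|_3 = 109 ⇒ 108
(1) 108|_3 = 3^(3 + 1) + 3^3 ↦ 4^(4 + 1) + 4^4|_4 = 1280 ⇒ 1279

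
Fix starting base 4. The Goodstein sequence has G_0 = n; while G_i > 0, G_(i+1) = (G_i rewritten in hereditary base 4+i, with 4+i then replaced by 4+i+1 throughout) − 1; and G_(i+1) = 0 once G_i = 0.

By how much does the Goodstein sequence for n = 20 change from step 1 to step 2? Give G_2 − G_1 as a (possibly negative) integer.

(0) 20|_4 = 4^2 + 4 ↦ 5^2 + 5|_5 = 30 ⇒ 29
(1) 29|_5 = 5^2 + 4 ↦ 6^2 + 4|_6 = 40 ⇒ 39

10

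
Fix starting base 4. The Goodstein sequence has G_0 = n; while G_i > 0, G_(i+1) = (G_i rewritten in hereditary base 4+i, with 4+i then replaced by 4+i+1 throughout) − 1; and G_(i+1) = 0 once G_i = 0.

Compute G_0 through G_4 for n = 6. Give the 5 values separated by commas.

6, 6, 6, 6, 5

6 —HB4→ 4 + 2 —bump→ 5 + 2 = 7 —(−1)→ 6
6 —HB5→ 5 + 1 —bump→ 6 + 1 = 7 —(−1)→ 6
6 —HB6→ 6 —bump→ 7 = 7 —(−1)→ 6
6 —HB7→ 6 —bump→ 6 = 6 —(−1)→ 5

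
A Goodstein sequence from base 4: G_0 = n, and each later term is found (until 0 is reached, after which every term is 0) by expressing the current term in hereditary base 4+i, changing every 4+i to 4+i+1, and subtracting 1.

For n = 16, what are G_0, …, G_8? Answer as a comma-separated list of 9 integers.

i=0: 16 = 4^2 (b=4); 4→5: 5^2 = 25; 25−1 = 24
i=1: 24 = 4·5 + 4 (b=5); 5→6: 4·6 + 4 = 28; 28−1 = 27
i=2: 27 = 4·6 + 3 (b=6); 6→7: 4·7 + 3 = 31; 31−1 = 30
i=3: 30 = 4·7 + 2 (b=7); 7→8: 4·8 + 2 = 34; 34−1 = 33
i=4: 33 = 4·8 + 1 (b=8); 8→9: 4·9 + 1 = 37; 37−1 = 36
i=5: 36 = 4·9 (b=9); 9→10: 4·10 = 40; 40−1 = 39
i=6: 39 = 3·10 + 9 (b=10); 10→11: 3·11 + 9 = 42; 42−1 = 41
i=7: 41 = 3·11 + 8 (b=11); 11→12: 3·12 + 8 = 44; 44−1 = 43

16, 24, 27, 30, 33, 36, 39, 41, 43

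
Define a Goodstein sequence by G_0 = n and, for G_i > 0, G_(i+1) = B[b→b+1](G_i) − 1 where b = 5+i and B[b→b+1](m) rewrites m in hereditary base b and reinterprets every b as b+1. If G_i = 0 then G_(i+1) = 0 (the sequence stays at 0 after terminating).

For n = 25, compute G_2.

39

base 5: 25 = 5^2; at 6: 6^2 = 36; next = 35
base 6: 35 = 5·6 + 5; at 7: 5·7 + 5 = 40; next = 39
base 7: 39 = 5·7 + 4; at 8: 5·8 + 4 = 44; next = 43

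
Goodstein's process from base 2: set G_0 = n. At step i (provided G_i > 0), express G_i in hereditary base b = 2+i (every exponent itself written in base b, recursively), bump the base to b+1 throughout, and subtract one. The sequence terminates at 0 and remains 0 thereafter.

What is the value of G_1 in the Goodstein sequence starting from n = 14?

110

i=0: 14 = 2^(2 + 1) + 2^2 + 2 (b=2); 2→3: 3^(3 + 1) + 3^3 + 3 = 111; 111−1 = 110
i=1: 110 = 3^(3 + 1) + 3^3 + 2 (b=3); 3→4: 4^(4 + 1) + 4^4 + 2 = 1282; 1282−1 = 1281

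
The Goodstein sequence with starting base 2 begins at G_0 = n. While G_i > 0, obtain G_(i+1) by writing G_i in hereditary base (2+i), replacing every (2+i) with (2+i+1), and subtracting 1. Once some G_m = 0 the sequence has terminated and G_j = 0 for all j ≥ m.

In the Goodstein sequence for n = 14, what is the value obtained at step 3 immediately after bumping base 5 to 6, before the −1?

G_0 = 14. HB_2(14) = 2^(2 + 1) + 2^2 + 2. Bump = 111. G_1 = 110.
G_1 = 110. HB_3(110) = 3^(3 + 1) + 3^3 + 2. Bump = 1282. G_2 = 1281.
G_2 = 1281. HB_4(1281) = 4^(4 + 1) + 4^4 + 1. Bump = 18751. G_3 = 18750.
G_3 = 18750. HB_5(18750) = 5^(5 + 1) + 5^5. Bump = 326592. G_4 = 326591.

326592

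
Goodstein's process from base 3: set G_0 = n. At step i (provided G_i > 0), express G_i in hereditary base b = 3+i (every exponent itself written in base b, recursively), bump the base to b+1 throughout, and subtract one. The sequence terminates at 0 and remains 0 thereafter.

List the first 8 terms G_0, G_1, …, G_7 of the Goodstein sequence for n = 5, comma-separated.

[0] 5 ≡ 3 + 2 (base 3). Lift 4: 6. −1: 5.
[1] 5 ≡ 4 + 1 (base 4). Lift 5: 6. −1: 5.
[2] 5 ≡ 5 (base 5). Lift 6: 6. −1: 5.
[3] 5 ≡ 5 (base 6). Lift 7: 5. −1: 4.
[4] 4 ≡ 4 (base 7). Lift 8: 4. −1: 3.
[5] 3 ≡ 3 (base 8). Lift 9: 3. −1: 2.
[6] 2 ≡ 2 (base 9). Lift 10: 2. −1: 1.

5, 5, 5, 5, 4, 3, 2, 1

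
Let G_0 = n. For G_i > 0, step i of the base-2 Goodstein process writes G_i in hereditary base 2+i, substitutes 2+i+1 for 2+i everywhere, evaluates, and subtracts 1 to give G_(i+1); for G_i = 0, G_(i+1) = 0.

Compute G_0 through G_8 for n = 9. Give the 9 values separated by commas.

9, 81, 1023, 9842, 140743, 2471826, 50333399, 1162263921, 30000003325

9 —HB2→ 2^(2 + 1) + 1 —bump→ 3^(3 + 1) + 1 = 82 —(−1)→ 81
81 —HB3→ 3^(3 + 1) —bump→ 4^(4 + 1) = 1024 —(−1)→ 1023
1023 —HB4→ 3·4^4 + 3·4^3 + 3·4^2 + 3·4 + 3 —bump→ 3·5^5 + 3·5^3 + 3·5^2 + 3·5 + 3 = 9843 —(−1)→ 9842
9842 —HB5→ 3·5^5 + 3·5^3 + 3·5^2 + 3·5 + 2 —bump→ 3·6^6 + 3·6^3 + 3·6^2 + 3·6 + 2 = 140744 —(−1)→ 140743
140743 —HB6→ 3·6^6 + 3·6^3 + 3·6^2 + 3·6 + 1 —bump→ 3·7^7 + 3·7^3 + 3·7^2 + 3·7 + 1 = 2471827 —(−1)→ 2471826
2471826 —HB7→ 3·7^7 + 3·7^3 + 3·7^2 + 3·7 —bump→ 3·8^8 + 3·8^3 + 3·8^2 + 3·8 = 50333400 —(−1)→ 50333399
50333399 —HB8→ 3·8^8 + 3·8^3 + 3·8^2 + 2·8 + 7 —bump→ 3·9^9 + 3·9^3 + 3·9^2 + 2·9 + 7 = 1162263922 —(−1)→ 1162263921
1162263921 —HB9→ 3·9^9 + 3·9^3 + 3·9^2 + 2·9 + 6 —bump→ 3·10^10 + 3·10^3 + 3·10^2 + 2·10 + 6 = 30000003326 —(−1)→ 30000003325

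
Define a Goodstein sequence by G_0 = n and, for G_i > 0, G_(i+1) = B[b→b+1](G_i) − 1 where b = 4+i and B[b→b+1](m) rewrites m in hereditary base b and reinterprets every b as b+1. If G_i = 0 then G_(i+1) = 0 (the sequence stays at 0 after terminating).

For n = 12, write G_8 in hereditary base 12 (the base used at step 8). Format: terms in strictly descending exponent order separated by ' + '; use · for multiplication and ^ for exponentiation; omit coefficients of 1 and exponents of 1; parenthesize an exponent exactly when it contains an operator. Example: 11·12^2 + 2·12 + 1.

12 + 7

G_0=12  [base 4] 3·4  →[4↦5]→  3·5 = 15  −1 ⇒ G_1=14
G_1=14  [base 5] 2·5 + 4  →[5↦6]→  2·6 + 4 = 16  −1 ⇒ G_2=15
G_2=15  [base 6] 2·6 + 3  →[6↦7]→  2·7 + 3 = 17  −1 ⇒ G_3=16
G_3=16  [base 7] 2·7 + 2  →[7↦8]→  2·8 + 2 = 18  −1 ⇒ G_4=17
G_4=17  [base 8] 2·8 + 1  →[8↦9]→  2·9 + 1 = 19  −1 ⇒ G_5=18
G_5=18  [base 9] 2·9  →[9↦10]→  2·10 = 20  −1 ⇒ G_6=19
G_6=19  [base 10] 10 + 9  →[10↦11]→  11 + 9 = 20  −1 ⇒ G_7=19
G_7=19  [base 11] 11 + 8  →[11↦12]→  12 + 8 = 20  −1 ⇒ G_8=19
G_8=19  [base 12] 12 + 7  →[12↦13]→  13 + 7 = 20  −1 ⇒ G_9=19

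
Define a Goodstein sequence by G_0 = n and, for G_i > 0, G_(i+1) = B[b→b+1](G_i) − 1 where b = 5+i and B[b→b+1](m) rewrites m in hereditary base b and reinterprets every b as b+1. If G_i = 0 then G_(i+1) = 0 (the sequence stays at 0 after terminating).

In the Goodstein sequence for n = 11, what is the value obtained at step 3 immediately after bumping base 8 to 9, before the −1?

G_0=11  [base 5] 2·5 + 1  →[5↦6]→  2·6 + 1 = 13  −1 ⇒ G_1=12
G_1=12  [base 6] 2·6  →[6↦7]→  2·7 = 14  −1 ⇒ G_2=13
G_2=13  [base 7] 7 + 6  →[7↦8]→  8 + 6 = 14  −1 ⇒ G_3=13

14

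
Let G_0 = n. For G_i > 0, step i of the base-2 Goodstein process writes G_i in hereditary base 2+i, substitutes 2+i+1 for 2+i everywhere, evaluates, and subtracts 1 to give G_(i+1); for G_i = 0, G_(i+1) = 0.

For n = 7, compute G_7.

G_0 = 7. HB_2(7) = 2^2 + 2 + 1. Bump = 31. G_1 = 30.
G_1 = 30. HB_3(30) = 3^3 + 3. Bump = 260. G_2 = 259.
G_2 = 259. HB_4(259) = 4^4 + 3. Bump = 3128. G_3 = 3127.
G_3 = 3127. HB_5(3127) = 5^5 + 2. Bump = 46658. G_4 = 46657.
G_4 = 46657. HB_6(46657) = 6^6 + 1. Bump = 823544. G_5 = 823543.
G_5 = 823543. HB_7(823543) = 7^7. Bump = 16777216. G_6 = 16777215.
G_6 = 16777215. HB_8(16777215) = 7·8^7 + 7·8^6 + 7·8^5 + 7·8^4 + 7·8^3 + 7·8^2 + 7·8 + 7. Bump = 37665880. G_7 = 37665879.

37665879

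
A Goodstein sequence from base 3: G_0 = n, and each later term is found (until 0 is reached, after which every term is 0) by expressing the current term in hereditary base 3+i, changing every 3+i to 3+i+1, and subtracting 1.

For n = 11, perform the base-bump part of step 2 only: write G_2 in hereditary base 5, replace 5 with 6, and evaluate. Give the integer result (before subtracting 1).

36

i=0: 11 = 3^2 + 2 (b=3); 3→4: 4^2 + 2 = 18; 18−1 = 17
i=1: 17 = 4^2 + 1 (b=4); 4→5: 5^2 + 1 = 26; 26−1 = 25
i=2: 25 = 5^2 (b=5); 5→6: 6^2 = 36; 36−1 = 35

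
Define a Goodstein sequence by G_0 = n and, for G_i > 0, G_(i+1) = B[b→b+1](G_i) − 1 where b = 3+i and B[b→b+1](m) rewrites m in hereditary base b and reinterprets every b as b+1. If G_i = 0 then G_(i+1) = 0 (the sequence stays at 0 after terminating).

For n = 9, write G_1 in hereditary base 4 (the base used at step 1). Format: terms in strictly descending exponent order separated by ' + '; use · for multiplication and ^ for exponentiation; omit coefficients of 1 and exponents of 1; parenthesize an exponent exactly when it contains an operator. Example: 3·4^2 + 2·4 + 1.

3·4 + 3

[0] 9 ≡ 3^2 (base 3). Lift 4: 16. −1: 15.
[1] 15 ≡ 3·4 + 3 (base 4). Lift 5: 18. −1: 17.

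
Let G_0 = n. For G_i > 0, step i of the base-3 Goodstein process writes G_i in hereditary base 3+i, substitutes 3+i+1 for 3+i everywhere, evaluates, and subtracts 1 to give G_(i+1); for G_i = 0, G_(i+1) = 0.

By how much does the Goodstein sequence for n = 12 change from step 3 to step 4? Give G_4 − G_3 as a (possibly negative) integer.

12

12 —HB3→ 3^2 + 3 —bump→ 4^2 + 4 = 20 —(−1)→ 19
19 —HB4→ 4^2 + 3 —bump→ 5^2 + 3 = 28 —(−1)→ 27
27 —HB5→ 5^2 + 2 —bump→ 6^2 + 2 = 38 —(−1)→ 37
37 —HB6→ 6^2 + 1 —bump→ 7^2 + 1 = 50 —(−1)→ 49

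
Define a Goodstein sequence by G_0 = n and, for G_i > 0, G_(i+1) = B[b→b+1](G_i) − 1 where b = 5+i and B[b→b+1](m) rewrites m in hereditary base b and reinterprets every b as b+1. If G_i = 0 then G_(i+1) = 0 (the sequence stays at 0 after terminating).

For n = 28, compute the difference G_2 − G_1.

12

G_0=28  [base 5] 5^2 + 3  →[5↦6]→  6^2 + 3 = 39  −1 ⇒ G_1=38
G_1=38  [base 6] 6^2 + 2  →[6↦7]→  7^2 + 2 = 51  −1 ⇒ G_2=50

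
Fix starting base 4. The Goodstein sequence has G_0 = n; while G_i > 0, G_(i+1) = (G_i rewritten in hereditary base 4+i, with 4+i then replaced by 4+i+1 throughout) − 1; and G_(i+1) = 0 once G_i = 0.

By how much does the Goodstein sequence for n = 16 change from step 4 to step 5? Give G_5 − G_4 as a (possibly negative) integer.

3

[0] 16 ≡ 4^2 (base 4). Lift 5: 25. −1: 24.
[1] 24 ≡ 4·5 + 4 (base 5). Lift 6: 28. −1: 27.
[2] 27 ≡ 4·6 + 3 (base 6). Lift 7: 31. −1: 30.
[3] 30 ≡ 4·7 + 2 (base 7). Lift 8: 34. −1: 33.
[4] 33 ≡ 4·8 + 1 (base 8). Lift 9: 37. −1: 36.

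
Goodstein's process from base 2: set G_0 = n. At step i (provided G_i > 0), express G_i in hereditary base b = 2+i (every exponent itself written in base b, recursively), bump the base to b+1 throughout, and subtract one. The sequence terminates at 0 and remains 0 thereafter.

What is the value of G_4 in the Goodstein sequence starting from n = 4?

83

G_0 = 4. HB_2(4) = 2^2. Bump = 27. G_1 = 26.
G_1 = 26. HB_3(26) = 2·3^2 + 2·3 + 2. Bump = 42. G_2 = 41.
G_2 = 41. HB_4(41) = 2·4^2 + 2·4 + 1. Bump = 61. G_3 = 60.
G_3 = 60. HB_5(60) = 2·5^2 + 2·5. Bump = 84. G_4 = 83.
G_4 = 83. HB_6(83) = 2·6^2 + 6 + 5. Bump = 110. G_5 = 109.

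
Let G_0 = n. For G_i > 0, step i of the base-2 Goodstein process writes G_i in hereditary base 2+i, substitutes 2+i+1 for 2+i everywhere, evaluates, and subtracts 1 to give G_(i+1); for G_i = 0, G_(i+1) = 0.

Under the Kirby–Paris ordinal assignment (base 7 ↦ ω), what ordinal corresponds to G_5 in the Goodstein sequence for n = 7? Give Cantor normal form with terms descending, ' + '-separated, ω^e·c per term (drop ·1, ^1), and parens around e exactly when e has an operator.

ω^ω

7 —HB2→ 2^2 + 2 + 1 —bump→ 3^3 + 3 + 1 = 31 —(−1)→ 30
30 —HB3→ 3^3 + 3 —bump→ 4^4 + 4 = 260 —(−1)→ 259
259 —HB4→ 4^4 + 3 —bump→ 5^5 + 3 = 3128 —(−1)→ 3127
3127 —HB5→ 5^5 + 2 —bump→ 6^6 + 2 = 46658 —(−1)→ 46657
46657 —HB6→ 6^6 + 1 —bump→ 7^7 + 1 = 823544 —(−1)→ 823543
823543 —HB7→ 7^7 —bump→ 8^8 = 16777216 —(−1)→ 16777215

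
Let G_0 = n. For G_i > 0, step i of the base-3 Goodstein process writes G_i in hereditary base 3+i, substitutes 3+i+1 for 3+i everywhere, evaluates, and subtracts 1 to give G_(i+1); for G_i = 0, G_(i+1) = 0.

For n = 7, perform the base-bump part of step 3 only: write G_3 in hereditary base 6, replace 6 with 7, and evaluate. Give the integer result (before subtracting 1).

base 3: 7 = 2·3 + 1; at 4: 2·4 + 1 = 9; next = 8
base 4: 8 = 2·4; at 5: 2·5 = 10; next = 9
base 5: 9 = 5 + 4; at 6: 6 + 4 = 10; next = 9

10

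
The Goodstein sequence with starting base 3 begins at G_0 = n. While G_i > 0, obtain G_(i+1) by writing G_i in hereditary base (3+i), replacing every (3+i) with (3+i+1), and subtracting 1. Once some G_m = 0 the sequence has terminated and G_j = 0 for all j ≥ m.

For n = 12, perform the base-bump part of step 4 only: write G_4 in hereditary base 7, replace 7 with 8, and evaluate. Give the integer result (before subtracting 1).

64

i=0: 12 = 3^2 + 3 (b=3); 3→4: 4^2 + 4 = 20; 20−1 = 19
i=1: 19 = 4^2 + 3 (b=4); 4→5: 5^2 + 3 = 28; 28−1 = 27
i=2: 27 = 5^2 + 2 (b=5); 5→6: 6^2 + 2 = 38; 38−1 = 37
i=3: 37 = 6^2 + 1 (b=6); 6→7: 7^2 + 1 = 50; 50−1 = 49
i=4: 49 = 7^2 (b=7); 7→8: 8^2 = 64; 64−1 = 63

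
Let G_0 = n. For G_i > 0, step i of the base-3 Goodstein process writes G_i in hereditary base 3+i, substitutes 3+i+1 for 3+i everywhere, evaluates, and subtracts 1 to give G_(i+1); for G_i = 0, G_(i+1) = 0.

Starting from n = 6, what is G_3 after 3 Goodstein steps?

7

G_0 = 6. HB_3(6) = 2·3. Bump = 8. G_1 = 7.
G_1 = 7. HB_4(7) = 4 + 3. Bump = 8. G_2 = 7.
G_2 = 7. HB_5(7) = 5 + 2. Bump = 8. G_3 = 7.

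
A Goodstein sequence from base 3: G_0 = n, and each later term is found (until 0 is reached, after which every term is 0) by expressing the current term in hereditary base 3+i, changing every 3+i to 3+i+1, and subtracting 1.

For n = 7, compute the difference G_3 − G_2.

0

[0] 7 ≡ 2·3 + 1 (base 3). Lift 4: 9. −1: 8.
[1] 8 ≡ 2·4 (base 4). Lift 5: 10. −1: 9.
[2] 9 ≡ 5 + 4 (base 5). Lift 6: 10. −1: 9.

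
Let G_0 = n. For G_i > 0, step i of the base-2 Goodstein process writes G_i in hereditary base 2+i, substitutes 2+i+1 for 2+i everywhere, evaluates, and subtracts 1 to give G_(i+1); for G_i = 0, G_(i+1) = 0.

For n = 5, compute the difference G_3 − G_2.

base 2: 5 = 2^2 + 1; at 3: 3^3 + 1 = 28; next = 27
base 3: 27 = 3^3; at 4: 4^4 = 256; next = 255
base 4: 255 = 3·4^3 + 3·4^2 + 3·4 + 3; at 5: 3·5^3 + 3·5^2 + 3·5 + 3 = 468; next = 467

212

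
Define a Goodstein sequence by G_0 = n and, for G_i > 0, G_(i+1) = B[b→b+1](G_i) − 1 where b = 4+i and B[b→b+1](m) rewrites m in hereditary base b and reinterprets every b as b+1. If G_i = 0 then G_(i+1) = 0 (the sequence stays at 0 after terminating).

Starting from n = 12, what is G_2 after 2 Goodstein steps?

15

[0] 12 ≡ 3·4 (base 4). Lift 5: 15. −1: 14.
[1] 14 ≡ 2·5 + 4 (base 5). Lift 6: 16. −1: 15.
[2] 15 ≡ 2·6 + 3 (base 6). Lift 7: 17. −1: 16.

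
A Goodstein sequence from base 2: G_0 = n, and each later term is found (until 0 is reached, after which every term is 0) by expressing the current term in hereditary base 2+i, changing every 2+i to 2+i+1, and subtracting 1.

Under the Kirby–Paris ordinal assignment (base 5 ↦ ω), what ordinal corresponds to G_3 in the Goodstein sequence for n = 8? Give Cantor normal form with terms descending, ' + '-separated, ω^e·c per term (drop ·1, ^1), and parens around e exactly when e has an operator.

ω^ω·2 + ω^2·2 + ω·2

G_0=8  [base 2] 2^(2 + 1)  →[2↦3]→  3^(3 + 1) = 81  −1 ⇒ G_1=80
G_1=80  [base 3] 2·3^3 + 2·3^2 + 2·3 + 2  →[3↦4]→  2·4^4 + 2·4^2 + 2·4 + 2 = 554  −1 ⇒ G_2=553
G_2=553  [base 4] 2·4^4 + 2·4^2 + 2·4 + 1  →[4↦5]→  2·5^5 + 2·5^2 + 2·5 + 1 = 6311  −1 ⇒ G_3=6310
G_3=6310  [base 5] 2·5^5 + 2·5^2 + 2·5  →[5↦6]→  2·6^6 + 2·6^2 + 2·6 = 93396  −1 ⇒ G_4=93395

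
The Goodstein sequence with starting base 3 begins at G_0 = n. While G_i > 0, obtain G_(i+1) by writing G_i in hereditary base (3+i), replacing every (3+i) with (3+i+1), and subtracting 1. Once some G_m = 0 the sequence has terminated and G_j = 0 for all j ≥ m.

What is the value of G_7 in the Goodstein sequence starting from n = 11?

51

step 0: 11 = 3^2 + 2; sub 4 for 3: 4^2 + 2; = 18; G_1 = 18−1 = 17
step 1: 17 = 4^2 + 1; sub 5 for 4: 5^2 + 1; = 26; G_2 = 26−1 = 25
step 2: 25 = 5^2; sub 6 for 5: 6^2; = 36; G_3 = 36−1 = 35
step 3: 35 = 5·6 + 5; sub 7 for 6: 5·7 + 5; = 40; G_4 = 40−1 = 39
step 4: 39 = 5·7 + 4; sub 8 for 7: 5·8 + 4; = 44; G_5 = 44−1 = 43
step 5: 43 = 5·8 + 3; sub 9 for 8: 5·9 + 3; = 48; G_6 = 48−1 = 47
step 6: 47 = 5·9 + 2; sub 10 for 9: 5·10 + 2; = 52; G_7 = 52−1 = 51
step 7: 51 = 5·10 + 1; sub 11 for 10: 5·11 + 1; = 56; G_8 = 56−1 = 55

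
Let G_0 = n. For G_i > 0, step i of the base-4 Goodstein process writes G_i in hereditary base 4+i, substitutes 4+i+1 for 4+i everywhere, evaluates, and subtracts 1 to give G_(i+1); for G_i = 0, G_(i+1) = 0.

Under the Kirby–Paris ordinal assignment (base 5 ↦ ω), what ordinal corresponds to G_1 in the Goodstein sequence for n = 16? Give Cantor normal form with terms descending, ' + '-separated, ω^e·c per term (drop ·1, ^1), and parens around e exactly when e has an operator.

step 0: 16 = 4^2; sub 5 for 4: 5^2; = 25; G_1 = 25−1 = 24
step 1: 24 = 4·5 + 4; sub 6 for 5: 4·6 + 4; = 28; G_2 = 28−1 = 27

ω·4 + 4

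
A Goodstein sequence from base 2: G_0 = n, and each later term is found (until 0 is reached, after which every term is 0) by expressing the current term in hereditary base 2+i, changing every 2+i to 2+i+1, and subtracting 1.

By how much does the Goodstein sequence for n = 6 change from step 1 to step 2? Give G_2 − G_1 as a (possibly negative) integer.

228

base 2: 6 = 2^2 + 2; at 3: 3^3 + 3 = 30; next = 29
base 3: 29 = 3^3 + 2; at 4: 4^4 + 2 = 258; next = 257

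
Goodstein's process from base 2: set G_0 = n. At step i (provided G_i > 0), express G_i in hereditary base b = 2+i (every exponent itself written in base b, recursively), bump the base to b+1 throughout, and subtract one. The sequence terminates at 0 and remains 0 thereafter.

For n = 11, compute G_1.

84

base 2: 11 = 2^(2 + 1) + 2 + 1; at 3: 3^(3 + 1) + 3 + 1 = 85; next = 84
base 3: 84 = 3^(3 + 1) + 3; at 4: 4^(4 + 1) + 4 = 1028; next = 1027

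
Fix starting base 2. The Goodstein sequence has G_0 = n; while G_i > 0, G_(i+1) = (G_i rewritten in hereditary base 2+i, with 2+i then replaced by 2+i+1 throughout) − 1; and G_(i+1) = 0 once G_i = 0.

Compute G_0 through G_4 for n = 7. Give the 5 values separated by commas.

7, 30, 259, 3127, 46657

G_0 = 7. HB_2(7) = 2^2 + 2 + 1. Bump = 31. G_1 = 30.
G_1 = 30. HB_3(30) = 3^3 + 3. Bump = 260. G_2 = 259.
G_2 = 259. HB_4(259) = 4^4 + 3. Bump = 3128. G_3 = 3127.
G_3 = 3127. HB_5(3127) = 5^5 + 2. Bump = 46658. G_4 = 46657.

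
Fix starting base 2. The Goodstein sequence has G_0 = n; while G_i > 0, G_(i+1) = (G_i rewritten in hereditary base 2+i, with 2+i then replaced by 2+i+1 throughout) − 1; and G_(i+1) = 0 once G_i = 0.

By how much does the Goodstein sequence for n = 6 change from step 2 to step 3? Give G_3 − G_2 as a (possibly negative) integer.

G_0 = 6. HB_2(6) = 2^2 + 2. Bump = 30. G_1 = 29.
G_1 = 29. HB_3(29) = 3^3 + 2. Bump = 258. G_2 = 257.
G_2 = 257. HB_4(257) = 4^4 + 1. Bump = 3126. G_3 = 3125.

2868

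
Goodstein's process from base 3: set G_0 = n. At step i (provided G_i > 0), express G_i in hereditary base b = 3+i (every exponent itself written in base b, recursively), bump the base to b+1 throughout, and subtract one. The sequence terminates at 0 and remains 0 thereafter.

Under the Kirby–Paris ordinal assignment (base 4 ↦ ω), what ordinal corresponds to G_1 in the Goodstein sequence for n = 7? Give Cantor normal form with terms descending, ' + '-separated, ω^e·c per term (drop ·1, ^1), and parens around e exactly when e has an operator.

ω·2

step 0: 7 = 2·3 + 1; sub 4 for 3: 2·4 + 1; = 9; G_1 = 9−1 = 8
step 1: 8 = 2·4; sub 5 for 4: 2·5; = 10; G_2 = 10−1 = 9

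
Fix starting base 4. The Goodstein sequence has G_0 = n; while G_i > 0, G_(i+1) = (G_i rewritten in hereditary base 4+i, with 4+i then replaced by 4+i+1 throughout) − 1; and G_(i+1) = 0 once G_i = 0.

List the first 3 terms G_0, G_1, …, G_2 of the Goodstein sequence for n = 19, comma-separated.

(0) 19|_4 = 4^2 + 3 ↦ 5^2 + 3|_5 = 28 ⇒ 27
(1) 27|_5 = 5^2 + 2 ↦ 6^2 + 2|_6 = 38 ⇒ 37

19, 27, 37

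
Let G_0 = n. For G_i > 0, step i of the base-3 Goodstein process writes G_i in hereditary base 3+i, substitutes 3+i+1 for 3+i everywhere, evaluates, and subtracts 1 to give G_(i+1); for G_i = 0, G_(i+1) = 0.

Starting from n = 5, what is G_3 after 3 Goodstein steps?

5

G_0=5  [base 3] 3 + 2  →[3↦4]→  4 + 2 = 6  −1 ⇒ G_1=5
G_1=5  [base 4] 4 + 1  →[4↦5]→  5 + 1 = 6  −1 ⇒ G_2=5
G_2=5  [base 5] 5  →[5↦6]→  6 = 6  −1 ⇒ G_3=5
G_3=5  [base 6] 5  →[6↦7]→  5 = 5  −1 ⇒ G_4=4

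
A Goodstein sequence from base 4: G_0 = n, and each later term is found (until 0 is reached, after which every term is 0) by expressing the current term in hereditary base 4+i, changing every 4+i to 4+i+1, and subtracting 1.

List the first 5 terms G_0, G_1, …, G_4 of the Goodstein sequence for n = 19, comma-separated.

19, 27, 37, 49, 63

19 —HB4→ 4^2 + 3 —bump→ 5^2 + 3 = 28 —(−1)→ 27
27 —HB5→ 5^2 + 2 —bump→ 6^2 + 2 = 38 —(−1)→ 37
37 —HB6→ 6^2 + 1 —bump→ 7^2 + 1 = 50 —(−1)→ 49
49 —HB7→ 7^2 —bump→ 8^2 = 64 —(−1)→ 63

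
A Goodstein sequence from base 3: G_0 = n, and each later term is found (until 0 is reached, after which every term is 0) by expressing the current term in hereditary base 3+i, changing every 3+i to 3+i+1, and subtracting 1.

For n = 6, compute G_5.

G_0=6  [base 3] 2·3  →[3↦4]→  2·4 = 8  −1 ⇒ G_1=7
G_1=7  [base 4] 4 + 3  →[4↦5]→  5 + 3 = 8  −1 ⇒ G_2=7
G_2=7  [base 5] 5 + 2  →[5↦6]→  6 + 2 = 8  −1 ⇒ G_3=7
G_3=7  [base 6] 6 + 1  →[6↦7]→  7 + 1 = 8  −1 ⇒ G_4=7
G_4=7  [base 7] 7  →[7↦8]→  8 = 8  −1 ⇒ G_5=7
G_5=7  [base 8] 7  →[8↦9]→  7 = 7  −1 ⇒ G_6=6

7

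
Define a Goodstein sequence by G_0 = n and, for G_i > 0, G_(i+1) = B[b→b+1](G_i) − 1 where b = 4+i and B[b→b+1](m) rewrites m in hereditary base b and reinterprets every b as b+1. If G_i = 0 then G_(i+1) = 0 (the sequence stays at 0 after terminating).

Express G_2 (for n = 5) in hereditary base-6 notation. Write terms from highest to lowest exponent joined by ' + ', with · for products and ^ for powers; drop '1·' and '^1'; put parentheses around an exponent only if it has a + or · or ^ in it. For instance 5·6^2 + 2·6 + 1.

5

step 0: 5 = 4 + 1; sub 5 for 4: 5 + 1; = 6; G_1 = 6−1 = 5
step 1: 5 = 5; sub 6 for 5: 6; = 6; G_2 = 6−1 = 5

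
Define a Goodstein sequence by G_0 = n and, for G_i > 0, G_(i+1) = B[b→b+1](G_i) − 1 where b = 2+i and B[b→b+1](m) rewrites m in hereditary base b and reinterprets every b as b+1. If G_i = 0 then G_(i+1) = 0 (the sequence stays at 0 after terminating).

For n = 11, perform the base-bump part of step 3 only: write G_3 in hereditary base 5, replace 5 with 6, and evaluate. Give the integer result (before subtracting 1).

279938

base 2: 11 = 2^(2 + 1) + 2 + 1; at 3: 3^(3 + 1) + 3 + 1 = 85; next = 84
base 3: 84 = 3^(3 + 1) + 3; at 4: 4^(4 + 1) + 4 = 1028; next = 1027
base 4: 1027 = 4^(4 + 1) + 3; at 5: 5^(5 + 1) + 3 = 15628; next = 15627
base 5: 15627 = 5^(5 + 1) + 2; at 6: 6^(6 + 1) + 2 = 279938; next = 279937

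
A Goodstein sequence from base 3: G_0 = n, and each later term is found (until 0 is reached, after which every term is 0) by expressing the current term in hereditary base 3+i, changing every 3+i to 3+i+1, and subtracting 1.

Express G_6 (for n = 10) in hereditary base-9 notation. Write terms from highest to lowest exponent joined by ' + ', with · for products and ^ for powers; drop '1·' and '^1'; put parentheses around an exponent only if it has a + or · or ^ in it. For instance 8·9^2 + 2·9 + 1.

G_0 = 10. HB_3(10) = 3^2 + 1. Bump = 17. G_1 = 16.
G_1 = 16. HB_4(16) = 4^2. Bump = 25. G_2 = 24.
G_2 = 24. HB_5(24) = 4·5 + 4. Bump = 28. G_3 = 27.
G_3 = 27. HB_6(27) = 4·6 + 3. Bump = 31. G_4 = 30.
G_4 = 30. HB_7(30) = 4·7 + 2. Bump = 34. G_5 = 33.
G_5 = 33. HB_8(33) = 4·8 + 1. Bump = 37. G_6 = 36.
G_6 = 36. HB_9(36) = 4·9. Bump = 40. G_7 = 39.

4·9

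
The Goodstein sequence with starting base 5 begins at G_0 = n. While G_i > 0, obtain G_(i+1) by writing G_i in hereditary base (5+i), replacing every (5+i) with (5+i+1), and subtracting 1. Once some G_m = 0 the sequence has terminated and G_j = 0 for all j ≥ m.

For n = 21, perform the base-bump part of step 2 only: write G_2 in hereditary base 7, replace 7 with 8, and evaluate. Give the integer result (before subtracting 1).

30

i=0: 21 = 4·5 + 1 (b=5); 5→6: 4·6 + 1 = 25; 25−1 = 24
i=1: 24 = 4·6 (b=6); 6→7: 4·7 = 28; 28−1 = 27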